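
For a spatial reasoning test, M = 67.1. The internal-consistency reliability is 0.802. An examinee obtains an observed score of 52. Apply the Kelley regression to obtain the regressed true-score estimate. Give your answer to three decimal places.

T̂ = 0.802(52) + 0.198(67.1) = 41.704 + 13.2858 = 54.9898 → 54.990

54.990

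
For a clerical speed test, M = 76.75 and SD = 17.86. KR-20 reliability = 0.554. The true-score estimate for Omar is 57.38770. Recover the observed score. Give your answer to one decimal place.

41.8

T̂ = ρX + (1 − ρ)μ  ⇒  X = (T̂ − (1 − ρ)μ) / ρ
X = (57.38770 − 0.446 × 76.75) / 0.554 = (57.38770 − 34.23050) / 0.554 = 23.15720 / 0.554 = 41.800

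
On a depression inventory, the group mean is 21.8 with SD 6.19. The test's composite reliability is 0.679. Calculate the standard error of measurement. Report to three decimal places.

SEM = SD · √(1 − ρ) = 6.19 × √0.321 = 6.19 × 0.5666 = 3.5071

3.507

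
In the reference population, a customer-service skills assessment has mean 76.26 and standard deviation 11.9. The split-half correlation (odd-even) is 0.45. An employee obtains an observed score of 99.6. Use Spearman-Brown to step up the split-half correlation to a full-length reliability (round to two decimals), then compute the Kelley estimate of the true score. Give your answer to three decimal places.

90.731

Spearman-Brown: ρ = 2r/(1 + r) = 2(0.45)/(1 + 0.45) = 0.900/1.45 = 0.6207 → 0.62
Kelley's formula gives T̂ = 0.62·99.6 + 0.38·76.26 = 61.752 + 28.9788 = 90.7308.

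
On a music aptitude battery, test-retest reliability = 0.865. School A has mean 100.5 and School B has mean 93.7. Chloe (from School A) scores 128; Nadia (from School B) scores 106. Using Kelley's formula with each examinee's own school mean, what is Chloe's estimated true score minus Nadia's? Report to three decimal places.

T̂_Chloe = 0.865(128) + 0.135(100.5) = 124.28750
T̂_Nadia = 0.865(106) + 0.135(93.7) = 104.33950
Difference = 124.28750 − 104.33950 = 19.94800

19.948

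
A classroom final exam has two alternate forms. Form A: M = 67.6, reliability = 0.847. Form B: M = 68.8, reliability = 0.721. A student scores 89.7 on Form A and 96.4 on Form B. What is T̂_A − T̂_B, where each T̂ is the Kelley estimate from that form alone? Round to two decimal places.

-2.38

T̂_A = 0.847(89.7) + 0.153(67.6) = 86.3187
T̂_B = 0.721(96.4) + 0.279(68.8) = 88.6996
T̂_A − T̂_B = -2.3809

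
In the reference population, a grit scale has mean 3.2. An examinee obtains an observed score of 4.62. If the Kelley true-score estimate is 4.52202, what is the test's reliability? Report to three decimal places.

T̂ = ρX + (1 − ρ)μ  ⇒  T̂ − μ = ρ(X − μ)
ρ = (T̂ − μ)/(X − μ) = (4.52202 − 3.2) / (4.62 − 3.2) = 1.32202 / 1.42 = 0.93100

0.931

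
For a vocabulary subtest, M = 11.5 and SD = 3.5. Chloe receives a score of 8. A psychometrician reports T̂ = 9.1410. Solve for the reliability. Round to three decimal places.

0.674

T̂ = ρX + (1 − ρ)μ  ⇒  T̂ − μ = ρ(X − μ)
ρ = (T̂ − μ)/(X − μ) = (9.1410 − 11.5) / (8 − 11.5) = -2.3590 / -3.5 = 0.67400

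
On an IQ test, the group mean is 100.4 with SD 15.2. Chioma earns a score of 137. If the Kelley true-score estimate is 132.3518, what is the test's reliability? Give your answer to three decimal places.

T̂ = ρX + (1 − ρ)μ  ⇒  T̂ − μ = ρ(X − μ)
ρ = (T̂ − μ)/(X − μ) = (132.3518 − 100.4) / (137 − 100.4) = 31.9518 / 36.6 = 0.87300

0.873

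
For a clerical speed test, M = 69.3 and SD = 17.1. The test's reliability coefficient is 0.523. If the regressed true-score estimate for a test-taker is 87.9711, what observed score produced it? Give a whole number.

105

T̂ = ρX + (1 − ρ)μ  ⇒  X = (T̂ − (1 − ρ)μ) / ρ
X = (87.9711 − 0.477 × 69.3) / 0.523 = (87.9711 − 33.0561) / 0.523 = 54.9150 / 0.523 = 105.00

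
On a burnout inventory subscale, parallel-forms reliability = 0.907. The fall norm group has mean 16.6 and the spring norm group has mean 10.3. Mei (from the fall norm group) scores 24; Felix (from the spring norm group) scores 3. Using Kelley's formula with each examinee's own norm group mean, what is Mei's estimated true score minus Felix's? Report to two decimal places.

T̂_Mei = 0.907(24) + 0.093(16.6) = 23.3118
T̂_Felix = 0.907(3) + 0.093(10.3) = 3.6789
Difference = 23.3118 − 3.6789 = 19.6329

19.63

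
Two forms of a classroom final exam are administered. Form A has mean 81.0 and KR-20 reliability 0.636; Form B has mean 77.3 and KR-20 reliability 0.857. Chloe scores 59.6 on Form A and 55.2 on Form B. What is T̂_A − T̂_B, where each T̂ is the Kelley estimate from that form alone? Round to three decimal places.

T̂_A = 0.636(59.6) + 0.364(81.0) = 67.38960
T̂_B = 0.857(55.2) + 0.143(77.3) = 58.36030
T̂_A − T̂_B = 9.02930

9.029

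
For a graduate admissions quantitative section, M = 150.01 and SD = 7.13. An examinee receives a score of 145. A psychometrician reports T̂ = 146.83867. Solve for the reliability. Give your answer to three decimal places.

0.633

T̂ = ρX + (1 − ρ)μ  ⇒  T̂ − μ = ρ(X − μ)
ρ = (T̂ − μ)/(X − μ) = (146.83867 − 150.01) / (145 − 150.01) = -3.17133 / -5.01 = 0.63300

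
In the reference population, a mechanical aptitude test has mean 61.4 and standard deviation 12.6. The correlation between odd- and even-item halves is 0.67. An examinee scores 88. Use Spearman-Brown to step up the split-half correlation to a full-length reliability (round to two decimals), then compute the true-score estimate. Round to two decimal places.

Spearman-Brown: ρ = 2r/(1 + r) = 2(0.67)/(1 + 0.67) = 1.340/1.67 = 0.8024 → 0.80
T̂ = 0.80(88) + 0.20(61.4) = 70.40 + 12.280 = 82.680 → 82.68

82.68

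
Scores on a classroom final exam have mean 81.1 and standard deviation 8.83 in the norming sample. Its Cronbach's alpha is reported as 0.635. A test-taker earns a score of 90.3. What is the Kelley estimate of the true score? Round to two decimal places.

86.94

Regress the observed score toward the mean by the unreliability: T̂ = 0.635·90.3 + 0.365·81.1 = 57.3405 + 29.6015 = 86.942.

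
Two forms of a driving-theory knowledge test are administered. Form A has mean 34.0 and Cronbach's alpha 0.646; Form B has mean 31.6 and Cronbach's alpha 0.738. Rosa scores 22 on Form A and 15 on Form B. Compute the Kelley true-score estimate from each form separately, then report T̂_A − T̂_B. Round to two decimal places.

6.90

T̂_A = 0.646(22) + 0.354(34.0) = 26.2480
T̂_B = 0.738(15) + 0.262(31.6) = 19.3492
T̂_A − T̂_B = 6.8988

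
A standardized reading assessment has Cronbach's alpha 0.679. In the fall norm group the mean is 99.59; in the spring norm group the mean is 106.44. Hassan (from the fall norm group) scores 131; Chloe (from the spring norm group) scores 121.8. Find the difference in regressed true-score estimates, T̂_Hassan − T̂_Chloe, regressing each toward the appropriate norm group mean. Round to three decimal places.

T̂_Hassan = 0.679(131) + 0.321(99.59) = 120.91739
T̂_Chloe = 0.679(121.8) + 0.321(106.44) = 116.86944
Difference = 120.91739 − 116.86944 = 4.04795

4.048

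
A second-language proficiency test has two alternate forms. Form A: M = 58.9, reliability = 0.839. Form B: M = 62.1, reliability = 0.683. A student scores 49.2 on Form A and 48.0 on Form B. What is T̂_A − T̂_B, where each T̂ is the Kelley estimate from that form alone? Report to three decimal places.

T̂_A = 0.839(49.2) + 0.161(58.9) = 50.76170
T̂_B = 0.683(48.0) + 0.317(62.1) = 52.46970
T̂_A − T̂_B = -1.70800

-1.708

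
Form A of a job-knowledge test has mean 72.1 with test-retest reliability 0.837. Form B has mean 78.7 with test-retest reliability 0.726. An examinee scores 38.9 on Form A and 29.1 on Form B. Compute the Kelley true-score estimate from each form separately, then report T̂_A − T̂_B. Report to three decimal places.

1.621

T̂_A = 0.837(38.9) + 0.163(72.1) = 44.31160
T̂_B = 0.726(29.1) + 0.274(78.7) = 42.69040
T̂_A − T̂_B = 1.62120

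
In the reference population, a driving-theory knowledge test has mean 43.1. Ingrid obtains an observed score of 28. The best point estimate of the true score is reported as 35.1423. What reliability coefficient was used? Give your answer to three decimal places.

0.527

T̂ = ρX + (1 − ρ)μ  ⇒  T̂ − μ = ρ(X − μ)
ρ = (T̂ − μ)/(X − μ) = (35.1423 − 43.1) / (28 − 43.1) = -7.9577 / -15.1 = 0.52700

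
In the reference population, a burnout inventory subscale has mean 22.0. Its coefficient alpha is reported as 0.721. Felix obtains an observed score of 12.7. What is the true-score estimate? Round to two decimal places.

15.29

T̂ = ρX + (1 − ρ)μ
  = 0.721 × 12.7 + 0.279 × 22.0
  = 9.1567 + 6.1380
  = 15.295
  ≈ 15.29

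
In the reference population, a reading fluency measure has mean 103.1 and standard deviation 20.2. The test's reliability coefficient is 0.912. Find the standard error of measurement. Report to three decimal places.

SEM = SD · √(1 − ρ) = 20.2 × √0.088 = 20.2 × 0.2966 = 5.9923

5.992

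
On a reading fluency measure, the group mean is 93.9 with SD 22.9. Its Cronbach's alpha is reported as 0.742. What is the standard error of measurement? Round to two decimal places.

11.63

SEM = SD · √(1 − ρ) = 22.9 × √0.258 = 22.9 × 0.5079 = 11.632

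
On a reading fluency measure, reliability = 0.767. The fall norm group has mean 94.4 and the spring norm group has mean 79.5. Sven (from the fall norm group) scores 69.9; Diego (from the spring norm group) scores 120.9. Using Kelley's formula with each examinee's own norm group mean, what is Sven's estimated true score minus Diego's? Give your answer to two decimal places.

T̂_Sven = 0.767(69.9) + 0.233(94.4) = 75.6085
T̂_Diego = 0.767(120.9) + 0.233(79.5) = 111.2538
Difference = 75.6085 − 111.2538 = -35.6453

-35.65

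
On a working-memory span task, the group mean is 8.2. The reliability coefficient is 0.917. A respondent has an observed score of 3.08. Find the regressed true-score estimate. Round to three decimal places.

Kelley's formula gives T̂ = 0.917·3.08 + 0.083·8.2 = 2.82436 + 0.6806 = 3.5050.

3.505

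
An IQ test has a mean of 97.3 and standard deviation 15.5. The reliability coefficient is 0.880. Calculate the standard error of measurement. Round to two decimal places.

5.37

SEM = SD · √(1 − ρ) = 15.5 × √0.120 = 15.5 × 0.3464 = 5.369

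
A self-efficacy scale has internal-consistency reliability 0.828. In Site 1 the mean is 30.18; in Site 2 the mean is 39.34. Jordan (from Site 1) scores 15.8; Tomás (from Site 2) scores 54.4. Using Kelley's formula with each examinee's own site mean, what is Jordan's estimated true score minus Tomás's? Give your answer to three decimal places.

-33.536

T̂_Jordan = 0.828(15.8) + 0.172(30.18) = 18.27336
T̂_Tomás = 0.828(54.4) + 0.172(39.34) = 51.80968
Difference = 18.27336 − 51.80968 = -33.53632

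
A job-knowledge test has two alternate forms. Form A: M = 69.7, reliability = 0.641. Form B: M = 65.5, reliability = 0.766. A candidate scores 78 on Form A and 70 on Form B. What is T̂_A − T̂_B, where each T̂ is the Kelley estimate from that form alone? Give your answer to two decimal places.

T̂_A = 0.641(78) + 0.359(69.7) = 75.0203
T̂_B = 0.766(70) + 0.234(65.5) = 68.9470
T̂_A − T̂_B = 6.0733

6.07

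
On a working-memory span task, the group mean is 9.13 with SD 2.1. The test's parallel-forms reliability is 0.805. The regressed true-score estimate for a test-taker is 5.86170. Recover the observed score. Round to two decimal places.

5.07

T̂ = ρX + (1 − ρ)μ  ⇒  X = (T̂ − (1 − ρ)μ) / ρ
X = (5.86170 − 0.195 × 9.13) / 0.805 = (5.86170 − 1.78035) / 0.805 = 4.08135 / 0.805 = 5.0700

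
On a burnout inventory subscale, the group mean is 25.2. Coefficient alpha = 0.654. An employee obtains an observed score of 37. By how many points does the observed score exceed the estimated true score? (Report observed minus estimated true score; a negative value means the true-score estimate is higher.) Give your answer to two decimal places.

T̂ = 0.654(37) + 0.346(25.2) = 24.198 + 8.7192 = 32.9172 → 32.917
X − T̂ = 37 − 32.917 = 4.083 → 4.08

4.08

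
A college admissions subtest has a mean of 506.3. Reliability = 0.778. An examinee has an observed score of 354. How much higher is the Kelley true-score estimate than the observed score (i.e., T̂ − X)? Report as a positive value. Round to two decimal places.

Weight the observed score by reliability and the mean by (1 − reliability): T̂ = 0.778·354 + 0.222·506.3 = 275.412 + 112.3986 = 387.8106.
T̂ − X = 387.811 − 354 = 33.811 → 33.81

33.81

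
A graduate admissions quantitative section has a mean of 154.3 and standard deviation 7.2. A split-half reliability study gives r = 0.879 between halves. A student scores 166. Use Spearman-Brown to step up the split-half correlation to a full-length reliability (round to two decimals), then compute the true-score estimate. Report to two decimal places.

Spearman-Brown: ρ = 2r/(1 + r) = 2(0.879)/(1 + 0.879) = 1.7580/1.879 = 0.9356 → 0.94
T̂ = ρX + (1 − ρ)μ
  = 0.94 × 166 + 0.06 × 154.3
  = 156.04 + 9.258
  = 165.298
  ≈ 165.30

165.30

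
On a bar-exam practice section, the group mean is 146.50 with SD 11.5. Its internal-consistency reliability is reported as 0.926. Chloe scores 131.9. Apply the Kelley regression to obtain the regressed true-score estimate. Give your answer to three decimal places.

132.980

T̂ = 0.926(131.9) + 0.074(146.50) = 122.1394 + 10.84100 = 132.9804 → 132.980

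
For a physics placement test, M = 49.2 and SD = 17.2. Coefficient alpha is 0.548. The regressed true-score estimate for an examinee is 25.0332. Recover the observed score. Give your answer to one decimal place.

T̂ = ρX + (1 − ρ)μ  ⇒  X = (T̂ − (1 − ρ)μ) / ρ
X = (25.0332 − 0.452 × 49.2) / 0.548 = (25.0332 − 22.2384) / 0.548 = 2.7948 / 0.548 = 5.100

5.1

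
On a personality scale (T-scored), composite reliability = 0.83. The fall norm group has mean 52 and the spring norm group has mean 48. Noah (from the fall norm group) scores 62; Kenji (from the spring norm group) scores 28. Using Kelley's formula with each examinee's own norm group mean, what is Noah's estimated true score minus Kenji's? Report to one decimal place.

T̂_Noah = 0.83(62) + 0.17(52) = 60.300
T̂_Kenji = 0.83(28) + 0.17(48) = 31.400
Difference = 60.300 − 31.400 = 28.900

28.9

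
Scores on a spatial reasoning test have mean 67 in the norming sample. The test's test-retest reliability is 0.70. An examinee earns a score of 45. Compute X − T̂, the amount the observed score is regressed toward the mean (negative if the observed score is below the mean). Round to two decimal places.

-6.60

T̂ = ρX + (1 − ρ)μ
  = 0.70 × 45 + 0.30 × 67
  = 31.50 + 20.10
  = 51.6000
  ≈ 51.600
X − T̂ = 45 − 51.600 = -6.600 → -6.60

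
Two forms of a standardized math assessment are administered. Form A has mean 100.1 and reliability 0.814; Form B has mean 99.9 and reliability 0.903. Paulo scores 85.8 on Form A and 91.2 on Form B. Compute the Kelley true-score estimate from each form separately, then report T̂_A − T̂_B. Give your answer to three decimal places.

T̂_A = 0.814(85.8) + 0.186(100.1) = 88.45980
T̂_B = 0.903(91.2) + 0.097(99.9) = 92.04390
T̂_A − T̂_B = -3.58410

-3.584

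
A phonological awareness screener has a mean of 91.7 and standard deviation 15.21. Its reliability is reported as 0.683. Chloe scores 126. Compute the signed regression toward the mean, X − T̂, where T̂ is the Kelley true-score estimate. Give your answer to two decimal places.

Weight the observed score by reliability and the mean by (1 − reliability): T̂ = 0.683·126 + 0.317·91.7 = 86.058 + 29.0689 = 115.1269.
X − T̂ = 126 − 115.127 = 10.873 → 10.87

10.87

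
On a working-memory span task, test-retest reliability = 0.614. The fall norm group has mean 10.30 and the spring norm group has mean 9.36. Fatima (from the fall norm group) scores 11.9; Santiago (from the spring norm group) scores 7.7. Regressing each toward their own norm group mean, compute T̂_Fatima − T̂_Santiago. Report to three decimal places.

T̂_Fatima = 0.614(11.9) + 0.386(10.30) = 11.28240
T̂_Santiago = 0.614(7.7) + 0.386(9.36) = 8.34076
Difference = 11.28240 − 8.34076 = 2.94164

2.942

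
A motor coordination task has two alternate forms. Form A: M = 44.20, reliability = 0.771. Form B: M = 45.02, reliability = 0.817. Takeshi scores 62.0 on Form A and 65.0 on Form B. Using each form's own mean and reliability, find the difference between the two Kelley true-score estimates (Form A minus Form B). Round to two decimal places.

T̂_A = 0.771(62.0) + 0.229(44.20) = 57.9238
T̂_B = 0.817(65.0) + 0.183(45.02) = 61.3437
T̂_A − T̂_B = -3.4199

-3.42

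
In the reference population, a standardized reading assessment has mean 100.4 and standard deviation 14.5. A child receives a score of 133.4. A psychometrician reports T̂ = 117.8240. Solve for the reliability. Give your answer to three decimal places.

T̂ = ρX + (1 − ρ)μ  ⇒  T̂ − μ = ρ(X − μ)
ρ = (T̂ − μ)/(X − μ) = (117.8240 − 100.4) / (133.4 − 100.4) = 17.4240 / 33.0 = 0.52800

0.528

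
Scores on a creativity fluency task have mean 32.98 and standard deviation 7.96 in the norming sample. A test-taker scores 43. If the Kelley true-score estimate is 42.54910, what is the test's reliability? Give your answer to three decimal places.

T̂ = ρX + (1 − ρ)μ  ⇒  T̂ − μ = ρ(X − μ)
ρ = (T̂ − μ)/(X − μ) = (42.54910 − 32.98) / (43 − 32.98) = 9.56910 / 10.02 = 0.95500

0.955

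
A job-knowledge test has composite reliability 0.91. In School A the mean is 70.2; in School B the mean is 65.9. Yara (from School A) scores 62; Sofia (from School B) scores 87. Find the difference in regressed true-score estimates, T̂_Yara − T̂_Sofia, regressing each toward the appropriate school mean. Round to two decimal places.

-22.36

T̂_Yara = 0.91(62) + 0.09(70.2) = 62.7380
T̂_Sofia = 0.91(87) + 0.09(65.9) = 85.1010
Difference = 62.7380 − 85.1010 = -22.3630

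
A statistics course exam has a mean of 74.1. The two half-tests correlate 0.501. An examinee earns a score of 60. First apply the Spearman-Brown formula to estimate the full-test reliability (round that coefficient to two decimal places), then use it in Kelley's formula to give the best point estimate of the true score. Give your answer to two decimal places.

64.65

Spearman-Brown: ρ = 2r/(1 + r) = 2(0.501)/(1 + 0.501) = 1.0020/1.501 = 0.6676 → 0.67
T̂ = 0.67(60) + 0.33(74.1) = 40.20 + 24.453 = 64.653 → 64.65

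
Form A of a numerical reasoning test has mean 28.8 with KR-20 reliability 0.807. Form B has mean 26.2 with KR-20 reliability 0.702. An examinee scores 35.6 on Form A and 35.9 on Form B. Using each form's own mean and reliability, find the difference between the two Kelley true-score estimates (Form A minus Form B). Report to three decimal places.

T̂_A = 0.807(35.6) + 0.193(28.8) = 34.28760
T̂_B = 0.702(35.9) + 0.298(26.2) = 33.00940
T̂_A − T̂_B = 1.27820

1.278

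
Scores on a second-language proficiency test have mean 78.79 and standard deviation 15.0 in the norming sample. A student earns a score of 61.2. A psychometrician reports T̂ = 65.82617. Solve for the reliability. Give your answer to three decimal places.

0.737

T̂ = ρX + (1 − ρ)μ  ⇒  T̂ − μ = ρ(X − μ)
ρ = (T̂ − μ)/(X − μ) = (65.82617 − 78.79) / (61.2 − 78.79) = -12.96383 / -17.59 = 0.73700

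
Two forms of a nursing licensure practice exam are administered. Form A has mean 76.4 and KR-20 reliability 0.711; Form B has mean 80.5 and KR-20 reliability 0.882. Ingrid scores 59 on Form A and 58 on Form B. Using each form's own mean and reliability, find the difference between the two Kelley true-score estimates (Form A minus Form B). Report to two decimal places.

3.37

T̂_A = 0.711(59) + 0.289(76.4) = 64.0286
T̂_B = 0.882(58) + 0.118(80.5) = 60.6550
T̂_A − T̂_B = 3.3736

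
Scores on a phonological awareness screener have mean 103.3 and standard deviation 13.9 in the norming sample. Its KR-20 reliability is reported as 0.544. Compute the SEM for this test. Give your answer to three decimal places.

9.386

SEM = SD · √(1 − ρ) = 13.9 × √0.456 = 13.9 × 0.6753 = 9.3864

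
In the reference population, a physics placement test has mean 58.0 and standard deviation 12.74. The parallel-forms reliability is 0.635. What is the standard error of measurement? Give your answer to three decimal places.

SEM = SD · √(1 − ρ) = 12.74 × √0.365 = 12.74 × 0.6042 = 7.6969

7.697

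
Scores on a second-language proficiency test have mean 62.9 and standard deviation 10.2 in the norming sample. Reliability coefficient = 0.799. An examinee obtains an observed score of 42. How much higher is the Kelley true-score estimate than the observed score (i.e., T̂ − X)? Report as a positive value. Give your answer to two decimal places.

Kelley's formula gives T̂ = 0.799·42 + 0.201·62.9 = 33.558 + 12.6429 = 46.2009.
T̂ − X = 46.201 − 42 = 4.201 → 4.20

4.20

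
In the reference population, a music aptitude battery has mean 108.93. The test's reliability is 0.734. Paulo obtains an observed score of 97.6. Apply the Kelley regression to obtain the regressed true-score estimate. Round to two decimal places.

Regress the observed score toward the mean by the unreliability: T̂ = 0.734·97.6 + 0.266·108.93 = 71.6384 + 28.97538 = 100.614.

100.61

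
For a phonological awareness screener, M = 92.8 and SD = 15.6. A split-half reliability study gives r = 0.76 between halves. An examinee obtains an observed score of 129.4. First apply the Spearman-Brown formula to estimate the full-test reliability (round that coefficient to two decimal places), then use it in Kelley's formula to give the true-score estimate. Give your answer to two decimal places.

124.28

Spearman-Brown: ρ = 2r/(1 + r) = 2(0.76)/(1 + 0.76) = 1.520/1.76 = 0.8636 → 0.86
Regress the observed score toward the mean by the unreliability: T̂ = 0.86·129.4 + 0.14·92.8 = 111.284 + 12.992 = 124.276.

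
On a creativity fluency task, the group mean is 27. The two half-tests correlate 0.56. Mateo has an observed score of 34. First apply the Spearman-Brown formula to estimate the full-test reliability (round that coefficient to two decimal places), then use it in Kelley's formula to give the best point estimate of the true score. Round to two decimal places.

32.04

Spearman-Brown: ρ = 2r/(1 + r) = 2(0.56)/(1 + 0.56) = 1.120/1.56 = 0.7179 → 0.72
T̂ = ρX + (1 − ρ)μ
  = 0.72 × 34 + 0.28 × 27
  = 24.48 + 7.56
  = 32.040
  ≈ 32.04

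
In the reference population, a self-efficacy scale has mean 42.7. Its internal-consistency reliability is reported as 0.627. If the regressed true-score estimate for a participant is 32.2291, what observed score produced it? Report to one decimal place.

T̂ = ρX + (1 − ρ)μ  ⇒  X = (T̂ − (1 − ρ)μ) / ρ
X = (32.2291 − 0.373 × 42.7) / 0.627 = (32.2291 − 15.9271) / 0.627 = 16.3020 / 0.627 = 26.000

26.0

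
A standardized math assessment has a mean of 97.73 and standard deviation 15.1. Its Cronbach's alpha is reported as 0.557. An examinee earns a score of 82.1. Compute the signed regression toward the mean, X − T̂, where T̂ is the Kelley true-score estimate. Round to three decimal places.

-6.924

T̂ = 0.557(82.1) + 0.443(97.73) = 45.7297 + 43.29439 = 89.02409 → 89.0241
X − T̂ = 82.1 − 89.0241 = -6.9241 → -6.924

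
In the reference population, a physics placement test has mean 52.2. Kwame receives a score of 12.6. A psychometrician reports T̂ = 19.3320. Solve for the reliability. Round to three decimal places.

T̂ = ρX + (1 − ρ)μ  ⇒  T̂ − μ = ρ(X − μ)
ρ = (T̂ − μ)/(X − μ) = (19.3320 − 52.2) / (12.6 − 52.2) = -32.8680 / -39.6 = 0.83000

0.830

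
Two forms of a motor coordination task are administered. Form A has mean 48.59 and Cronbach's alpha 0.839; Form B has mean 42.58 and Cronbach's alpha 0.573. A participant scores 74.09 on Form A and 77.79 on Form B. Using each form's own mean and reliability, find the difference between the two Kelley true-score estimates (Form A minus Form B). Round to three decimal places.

T̂_A = 0.839(74.09) + 0.161(48.59) = 69.98450
T̂_B = 0.573(77.79) + 0.427(42.58) = 62.75533
T̂_A − T̂_B = 7.22917

7.229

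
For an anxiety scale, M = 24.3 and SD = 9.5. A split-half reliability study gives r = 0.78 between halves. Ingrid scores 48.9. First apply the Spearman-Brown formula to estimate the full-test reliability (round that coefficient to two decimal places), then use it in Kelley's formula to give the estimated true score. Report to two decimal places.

Spearman-Brown: ρ = 2r/(1 + r) = 2(0.78)/(1 + 0.78) = 1.560/1.78 = 0.8764 → 0.88
T̂ = 0.88(48.9) + 0.12(24.3) = 43.032 + 2.916 = 45.948 → 45.95

45.95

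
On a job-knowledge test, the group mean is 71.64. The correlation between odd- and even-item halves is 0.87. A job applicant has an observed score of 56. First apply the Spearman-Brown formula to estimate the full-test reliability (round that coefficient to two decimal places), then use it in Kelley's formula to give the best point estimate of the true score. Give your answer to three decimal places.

57.095

Spearman-Brown: ρ = 2r/(1 + r) = 2(0.87)/(1 + 0.87) = 1.740/1.87 = 0.9305 → 0.93
T̂ = ρX + (1 − ρ)μ
  = 0.93 × 56 + 0.07 × 71.64
  = 52.08 + 5.0148
  = 57.0948
  ≈ 57.095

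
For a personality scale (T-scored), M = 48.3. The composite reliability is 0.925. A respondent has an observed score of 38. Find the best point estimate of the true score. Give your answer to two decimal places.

T̂ = 0.925(38) + 0.075(48.3) = 35.150 + 3.6225 = 38.773 → 38.77

38.77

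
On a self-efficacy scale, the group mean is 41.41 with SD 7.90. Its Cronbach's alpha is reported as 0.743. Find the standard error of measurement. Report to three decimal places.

4.005

SEM = SD · √(1 − ρ) = 7.90 × √0.257 = 7.90 × 0.5070 = 4.0049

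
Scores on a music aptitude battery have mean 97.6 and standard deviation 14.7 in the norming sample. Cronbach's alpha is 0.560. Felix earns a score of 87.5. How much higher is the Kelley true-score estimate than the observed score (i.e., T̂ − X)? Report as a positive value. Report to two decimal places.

4.44

Kelley's formula gives T̂ = 0.560·87.5 + 0.440·97.6 = 49.0000 + 42.9440 = 91.9440.
T̂ − X = 91.944 − 87.5 = 4.444 → 4.44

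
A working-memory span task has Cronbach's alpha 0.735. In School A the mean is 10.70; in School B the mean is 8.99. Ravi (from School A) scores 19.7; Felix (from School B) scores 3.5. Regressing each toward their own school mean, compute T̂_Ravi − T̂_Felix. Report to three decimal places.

12.360

T̂_Ravi = 0.735(19.7) + 0.265(10.70) = 17.31500
T̂_Felix = 0.735(3.5) + 0.265(8.99) = 4.95485
Difference = 17.31500 − 4.95485 = 12.36015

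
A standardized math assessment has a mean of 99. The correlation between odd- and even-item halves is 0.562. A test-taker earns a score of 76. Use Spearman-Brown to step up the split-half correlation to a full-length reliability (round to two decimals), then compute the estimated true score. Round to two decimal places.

Spearman-Brown: ρ = 2r/(1 + r) = 2(0.562)/(1 + 0.562) = 1.1240/1.562 = 0.7196 → 0.72
T̂ = ρX + (1 − ρ)μ
  = 0.72 × 76 + 0.28 × 99
  = 54.72 + 27.72
  = 82.440
  ≈ 82.44

82.44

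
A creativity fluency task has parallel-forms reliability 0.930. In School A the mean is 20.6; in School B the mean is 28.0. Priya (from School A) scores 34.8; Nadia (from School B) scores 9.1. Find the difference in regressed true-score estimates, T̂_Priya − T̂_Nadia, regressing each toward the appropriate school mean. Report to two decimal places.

T̂_Priya = 0.930(34.8) + 0.070(20.6) = 33.8060
T̂_Nadia = 0.930(9.1) + 0.070(28.0) = 10.4230
Difference = 33.8060 − 10.4230 = 23.3830

23.38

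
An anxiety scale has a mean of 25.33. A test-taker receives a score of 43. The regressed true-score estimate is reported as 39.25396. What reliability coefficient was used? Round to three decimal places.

T̂ = ρX + (1 − ρ)μ  ⇒  T̂ − μ = ρ(X − μ)
ρ = (T̂ − μ)/(X − μ) = (39.25396 − 25.33) / (43 − 25.33) = 13.92396 / 17.67 = 0.78800

0.788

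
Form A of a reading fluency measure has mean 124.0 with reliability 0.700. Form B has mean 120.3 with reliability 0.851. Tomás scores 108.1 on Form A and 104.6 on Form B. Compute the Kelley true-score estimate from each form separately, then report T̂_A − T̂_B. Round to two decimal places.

5.93

T̂_A = 0.700(108.1) + 0.300(124.0) = 112.8700
T̂_B = 0.851(104.6) + 0.149(120.3) = 106.9393
T̂_A − T̂_B = 5.9307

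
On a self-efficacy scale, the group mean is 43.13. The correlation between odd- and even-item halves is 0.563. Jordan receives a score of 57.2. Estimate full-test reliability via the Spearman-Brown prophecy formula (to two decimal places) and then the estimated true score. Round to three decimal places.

Spearman-Brown: ρ = 2r/(1 + r) = 2(0.563)/(1 + 0.563) = 1.1260/1.563 = 0.7204 → 0.72
T̂ = 0.72(57.2) + 0.28(43.13) = 41.184 + 12.0764 = 53.2604 → 53.260

53.260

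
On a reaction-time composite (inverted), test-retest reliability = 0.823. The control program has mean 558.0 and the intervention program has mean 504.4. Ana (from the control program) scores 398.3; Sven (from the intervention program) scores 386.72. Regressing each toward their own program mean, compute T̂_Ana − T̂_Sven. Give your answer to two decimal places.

T̂_Ana = 0.823(398.3) + 0.177(558.0) = 426.5669
T̂_Sven = 0.823(386.72) + 0.177(504.4) = 407.5494
Difference = 426.5669 − 407.5494 = 19.0175

19.02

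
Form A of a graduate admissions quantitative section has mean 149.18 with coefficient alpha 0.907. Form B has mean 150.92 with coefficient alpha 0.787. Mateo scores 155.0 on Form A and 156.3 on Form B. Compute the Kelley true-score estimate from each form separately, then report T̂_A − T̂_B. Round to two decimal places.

-0.70

T̂_A = 0.907(155.0) + 0.093(149.18) = 154.4587
T̂_B = 0.787(156.3) + 0.213(150.92) = 155.1541
T̂_A − T̂_B = -0.6953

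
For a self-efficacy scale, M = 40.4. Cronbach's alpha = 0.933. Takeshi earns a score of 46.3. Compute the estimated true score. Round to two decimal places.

45.90

Weight the observed score by reliability and the mean by (1 − reliability): T̂ = 0.933·46.3 + 0.067·40.4 = 43.1979 + 2.7068 = 45.905.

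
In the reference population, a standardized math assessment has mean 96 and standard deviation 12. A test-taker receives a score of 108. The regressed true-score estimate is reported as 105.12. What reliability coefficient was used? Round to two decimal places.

T̂ = ρX + (1 − ρ)μ  ⇒  T̂ − μ = ρ(X − μ)
ρ = (T̂ − μ)/(X − μ) = (105.12 − 96) / (108 − 96) = 9.12 / 12.0 = 0.7600

0.76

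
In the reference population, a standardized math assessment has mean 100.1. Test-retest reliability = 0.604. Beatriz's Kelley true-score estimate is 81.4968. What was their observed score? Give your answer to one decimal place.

69.3

T̂ = ρX + (1 − ρ)μ  ⇒  X = (T̂ − (1 − ρ)μ) / ρ
X = (81.4968 − 0.396 × 100.1) / 0.604 = (81.4968 − 39.6396) / 0.604 = 41.8572 / 0.604 = 69.300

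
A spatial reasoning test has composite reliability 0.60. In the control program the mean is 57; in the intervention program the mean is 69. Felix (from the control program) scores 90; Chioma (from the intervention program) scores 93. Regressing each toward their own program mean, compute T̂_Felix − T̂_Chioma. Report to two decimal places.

T̂_Felix = 0.60(90) + 0.40(57) = 76.8000
T̂_Chioma = 0.60(93) + 0.40(69) = 83.4000
Difference = 76.8000 − 83.4000 = -6.6000

-6.60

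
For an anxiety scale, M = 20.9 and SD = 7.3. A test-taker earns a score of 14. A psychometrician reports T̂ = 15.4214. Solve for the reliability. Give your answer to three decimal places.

T̂ = ρX + (1 − ρ)μ  ⇒  T̂ − μ = ρ(X − μ)
ρ = (T̂ − μ)/(X − μ) = (15.4214 − 20.9) / (14 − 20.9) = -5.4786 / -6.9 = 0.79400

0.794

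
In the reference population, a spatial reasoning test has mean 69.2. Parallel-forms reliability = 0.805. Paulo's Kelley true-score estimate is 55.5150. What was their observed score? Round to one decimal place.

52.2

T̂ = ρX + (1 − ρ)μ  ⇒  X = (T̂ − (1 − ρ)μ) / ρ
X = (55.5150 − 0.195 × 69.2) / 0.805 = (55.5150 − 13.4940) / 0.805 = 42.0210 / 0.805 = 52.200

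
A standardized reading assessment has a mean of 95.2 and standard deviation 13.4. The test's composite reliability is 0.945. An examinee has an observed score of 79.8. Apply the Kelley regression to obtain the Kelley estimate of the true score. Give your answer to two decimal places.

80.65

T̂ = ρX + (1 − ρ)μ
  = 0.945 × 79.8 + 0.055 × 95.2
  = 75.4110 + 5.2360
  = 80.647
  ≈ 80.65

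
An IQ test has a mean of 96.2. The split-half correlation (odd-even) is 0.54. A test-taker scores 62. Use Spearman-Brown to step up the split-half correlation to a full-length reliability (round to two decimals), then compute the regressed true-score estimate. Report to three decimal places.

Spearman-Brown: ρ = 2r/(1 + r) = 2(0.54)/(1 + 0.54) = 1.080/1.54 = 0.7013 → 0.70
Regress the observed score toward the mean by the unreliability: T̂ = 0.70·62 + 0.30·96.2 = 43.40 + 28.860 = 72.2600.

72.260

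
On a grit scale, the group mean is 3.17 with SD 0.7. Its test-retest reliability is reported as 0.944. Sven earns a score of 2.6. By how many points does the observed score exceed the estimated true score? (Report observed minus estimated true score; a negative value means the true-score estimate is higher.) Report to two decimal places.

-0.03

T̂ = 0.944(2.6) + 0.056(3.17) = 2.4544 + 0.17752 = 2.6319 → 2.632
X − T̂ = 2.6 − 2.632 = -0.032 → -0.03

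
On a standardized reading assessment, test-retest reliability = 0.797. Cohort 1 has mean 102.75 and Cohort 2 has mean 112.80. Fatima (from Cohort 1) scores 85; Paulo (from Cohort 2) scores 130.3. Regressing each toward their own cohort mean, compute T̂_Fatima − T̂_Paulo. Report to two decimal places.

T̂_Fatima = 0.797(85) + 0.203(102.75) = 88.6033
T̂_Paulo = 0.797(130.3) + 0.203(112.80) = 126.7475
Difference = 88.6033 − 126.7475 = -38.1443

-38.14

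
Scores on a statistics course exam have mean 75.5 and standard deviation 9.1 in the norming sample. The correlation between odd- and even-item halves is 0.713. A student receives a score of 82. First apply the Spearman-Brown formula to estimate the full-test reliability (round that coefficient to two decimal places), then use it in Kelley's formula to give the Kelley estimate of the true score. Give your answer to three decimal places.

80.895

Spearman-Brown: ρ = 2r/(1 + r) = 2(0.713)/(1 + 0.713) = 1.4260/1.713 = 0.8325 → 0.83
T̂ = 0.83(82) + 0.17(75.5) = 68.06 + 12.835 = 80.8950 → 80.895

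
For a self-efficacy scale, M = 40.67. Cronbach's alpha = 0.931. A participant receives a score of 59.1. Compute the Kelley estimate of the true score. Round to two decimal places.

Kelley's formula gives T̂ = 0.931·59.1 + 0.069·40.67 = 55.0221 + 2.80623 = 57.828.

57.83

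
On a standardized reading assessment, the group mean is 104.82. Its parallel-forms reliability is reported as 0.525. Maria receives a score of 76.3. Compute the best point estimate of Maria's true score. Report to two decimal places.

Weight the observed score by reliability and the mean by (1 − reliability): T̂ = 0.525·76.3 + 0.475·104.82 = 40.0575 + 49.78950 = 89.847.

89.85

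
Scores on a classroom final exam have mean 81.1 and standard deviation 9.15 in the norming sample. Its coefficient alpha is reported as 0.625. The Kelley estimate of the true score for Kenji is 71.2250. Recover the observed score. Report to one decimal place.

65.3

T̂ = ρX + (1 − ρ)μ  ⇒  X = (T̂ − (1 − ρ)μ) / ρ
X = (71.2250 − 0.375 × 81.1) / 0.625 = (71.2250 − 30.4125) / 0.625 = 40.8125 / 0.625 = 65.300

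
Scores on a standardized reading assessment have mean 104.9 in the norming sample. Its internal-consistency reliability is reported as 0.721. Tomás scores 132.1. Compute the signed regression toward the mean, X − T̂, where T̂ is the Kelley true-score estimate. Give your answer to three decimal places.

T̂ = 0.721(132.1) + 0.279(104.9) = 95.2441 + 29.2671 = 124.51120 → 124.5112
X − T̂ = 132.1 − 124.5112 = 7.5888 → 7.589

7.589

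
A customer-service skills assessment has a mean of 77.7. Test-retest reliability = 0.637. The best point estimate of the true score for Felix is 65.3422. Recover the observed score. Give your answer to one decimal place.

T̂ = ρX + (1 − ρ)μ  ⇒  X = (T̂ − (1 − ρ)μ) / ρ
X = (65.3422 − 0.363 × 77.7) / 0.637 = (65.3422 − 28.2051) / 0.637 = 37.1371 / 0.637 = 58.300

58.3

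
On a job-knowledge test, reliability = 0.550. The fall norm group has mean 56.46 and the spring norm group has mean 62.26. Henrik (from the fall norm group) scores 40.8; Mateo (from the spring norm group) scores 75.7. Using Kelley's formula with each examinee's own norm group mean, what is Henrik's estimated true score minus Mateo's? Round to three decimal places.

-21.805

T̂_Henrik = 0.550(40.8) + 0.450(56.46) = 47.84700
T̂_Mateo = 0.550(75.7) + 0.450(62.26) = 69.65200
Difference = 47.84700 − 69.65200 = -21.80500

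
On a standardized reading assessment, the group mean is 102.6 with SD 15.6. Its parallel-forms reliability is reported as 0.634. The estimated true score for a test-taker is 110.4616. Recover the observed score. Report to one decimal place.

115.0

T̂ = ρX + (1 − ρ)μ  ⇒  X = (T̂ − (1 − ρ)μ) / ρ
X = (110.4616 − 0.366 × 102.6) / 0.634 = (110.4616 − 37.5516) / 0.634 = 72.9100 / 0.634 = 115.000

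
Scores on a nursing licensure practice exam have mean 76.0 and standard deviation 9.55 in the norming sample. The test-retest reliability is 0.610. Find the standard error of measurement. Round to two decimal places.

5.96

SEM = SD · √(1 − ρ) = 9.55 × √0.390 = 9.55 × 0.6245 = 5.964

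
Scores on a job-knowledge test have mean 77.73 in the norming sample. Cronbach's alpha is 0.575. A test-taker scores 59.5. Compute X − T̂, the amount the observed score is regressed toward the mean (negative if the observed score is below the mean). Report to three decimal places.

-7.748

Weight the observed score by reliability and the mean by (1 − reliability): T̂ = 0.575·59.5 + 0.425·77.73 = 34.2125 + 33.03525 = 67.24775.
X − T̂ = 59.5 − 67.2477 = -7.7477 → -7.748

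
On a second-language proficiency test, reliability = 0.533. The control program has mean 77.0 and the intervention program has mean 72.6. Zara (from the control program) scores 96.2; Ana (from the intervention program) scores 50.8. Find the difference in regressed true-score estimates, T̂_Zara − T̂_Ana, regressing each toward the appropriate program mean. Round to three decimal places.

26.253

T̂_Zara = 0.533(96.2) + 0.467(77.0) = 87.23360
T̂_Ana = 0.533(50.8) + 0.467(72.6) = 60.98060
Difference = 87.23360 − 60.98060 = 26.25300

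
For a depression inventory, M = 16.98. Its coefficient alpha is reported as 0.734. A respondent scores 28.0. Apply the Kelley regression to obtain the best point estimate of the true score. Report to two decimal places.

25.07

T̂ = ρX + (1 − ρ)μ
  = 0.734 × 28.0 + 0.266 × 16.98
  = 20.5520 + 4.51668
  = 25.069
  ≈ 25.07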